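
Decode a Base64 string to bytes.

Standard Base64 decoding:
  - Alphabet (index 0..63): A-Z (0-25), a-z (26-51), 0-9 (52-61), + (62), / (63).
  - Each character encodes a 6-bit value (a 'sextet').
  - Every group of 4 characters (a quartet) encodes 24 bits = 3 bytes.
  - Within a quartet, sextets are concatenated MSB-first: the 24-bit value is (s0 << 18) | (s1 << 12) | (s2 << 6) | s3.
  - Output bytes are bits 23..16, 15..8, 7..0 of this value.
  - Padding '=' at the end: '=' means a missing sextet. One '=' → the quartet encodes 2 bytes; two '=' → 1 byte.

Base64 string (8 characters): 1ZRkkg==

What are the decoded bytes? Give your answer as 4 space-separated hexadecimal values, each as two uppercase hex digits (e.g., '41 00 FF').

Answer: D5 94 64 92

Derivation:
After char 0 ('1'=53): chars_in_quartet=1 acc=0x35 bytes_emitted=0
After char 1 ('Z'=25): chars_in_quartet=2 acc=0xD59 bytes_emitted=0
After char 2 ('R'=17): chars_in_quartet=3 acc=0x35651 bytes_emitted=0
After char 3 ('k'=36): chars_in_quartet=4 acc=0xD59464 -> emit D5 94 64, reset; bytes_emitted=3
After char 4 ('k'=36): chars_in_quartet=1 acc=0x24 bytes_emitted=3
After char 5 ('g'=32): chars_in_quartet=2 acc=0x920 bytes_emitted=3
Padding '==': partial quartet acc=0x920 -> emit 92; bytes_emitted=4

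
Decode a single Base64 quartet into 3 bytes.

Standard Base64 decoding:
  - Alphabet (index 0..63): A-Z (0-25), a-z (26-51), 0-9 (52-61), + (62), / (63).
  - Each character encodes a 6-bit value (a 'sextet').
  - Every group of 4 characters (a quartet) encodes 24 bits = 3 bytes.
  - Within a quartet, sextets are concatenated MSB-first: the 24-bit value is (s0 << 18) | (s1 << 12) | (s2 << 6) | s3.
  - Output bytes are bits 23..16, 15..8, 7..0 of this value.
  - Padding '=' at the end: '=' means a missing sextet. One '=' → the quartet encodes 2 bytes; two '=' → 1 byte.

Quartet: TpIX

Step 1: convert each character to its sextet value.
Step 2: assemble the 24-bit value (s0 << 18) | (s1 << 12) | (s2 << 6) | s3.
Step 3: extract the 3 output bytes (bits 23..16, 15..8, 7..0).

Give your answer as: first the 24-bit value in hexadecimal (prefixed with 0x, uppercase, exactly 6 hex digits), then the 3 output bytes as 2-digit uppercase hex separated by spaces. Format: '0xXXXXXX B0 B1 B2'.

Sextets: T=19, p=41, I=8, X=23
24-bit: (19<<18) | (41<<12) | (8<<6) | 23
      = 0x4C0000 | 0x029000 | 0x000200 | 0x000017
      = 0x4E9217
Bytes: (v>>16)&0xFF=4E, (v>>8)&0xFF=92, v&0xFF=17

Answer: 0x4E9217 4E 92 17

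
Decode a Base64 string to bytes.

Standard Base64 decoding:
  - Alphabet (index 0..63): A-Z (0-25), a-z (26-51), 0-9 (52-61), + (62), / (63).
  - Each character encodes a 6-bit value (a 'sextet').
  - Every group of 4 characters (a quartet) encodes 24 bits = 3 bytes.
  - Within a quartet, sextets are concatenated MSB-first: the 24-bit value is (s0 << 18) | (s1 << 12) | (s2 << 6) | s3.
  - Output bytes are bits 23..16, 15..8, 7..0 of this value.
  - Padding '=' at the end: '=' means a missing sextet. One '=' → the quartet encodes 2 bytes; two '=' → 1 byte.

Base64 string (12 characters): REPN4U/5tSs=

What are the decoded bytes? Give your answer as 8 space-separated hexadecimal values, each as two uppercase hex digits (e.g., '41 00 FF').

After char 0 ('R'=17): chars_in_quartet=1 acc=0x11 bytes_emitted=0
After char 1 ('E'=4): chars_in_quartet=2 acc=0x444 bytes_emitted=0
After char 2 ('P'=15): chars_in_quartet=3 acc=0x1110F bytes_emitted=0
After char 3 ('N'=13): chars_in_quartet=4 acc=0x4443CD -> emit 44 43 CD, reset; bytes_emitted=3
After char 4 ('4'=56): chars_in_quartet=1 acc=0x38 bytes_emitted=3
After char 5 ('U'=20): chars_in_quartet=2 acc=0xE14 bytes_emitted=3
After char 6 ('/'=63): chars_in_quartet=3 acc=0x3853F bytes_emitted=3
After char 7 ('5'=57): chars_in_quartet=4 acc=0xE14FF9 -> emit E1 4F F9, reset; bytes_emitted=6
After char 8 ('t'=45): chars_in_quartet=1 acc=0x2D bytes_emitted=6
After char 9 ('S'=18): chars_in_quartet=2 acc=0xB52 bytes_emitted=6
After char 10 ('s'=44): chars_in_quartet=3 acc=0x2D4AC bytes_emitted=6
Padding '=': partial quartet acc=0x2D4AC -> emit B5 2B; bytes_emitted=8

Answer: 44 43 CD E1 4F F9 B5 2B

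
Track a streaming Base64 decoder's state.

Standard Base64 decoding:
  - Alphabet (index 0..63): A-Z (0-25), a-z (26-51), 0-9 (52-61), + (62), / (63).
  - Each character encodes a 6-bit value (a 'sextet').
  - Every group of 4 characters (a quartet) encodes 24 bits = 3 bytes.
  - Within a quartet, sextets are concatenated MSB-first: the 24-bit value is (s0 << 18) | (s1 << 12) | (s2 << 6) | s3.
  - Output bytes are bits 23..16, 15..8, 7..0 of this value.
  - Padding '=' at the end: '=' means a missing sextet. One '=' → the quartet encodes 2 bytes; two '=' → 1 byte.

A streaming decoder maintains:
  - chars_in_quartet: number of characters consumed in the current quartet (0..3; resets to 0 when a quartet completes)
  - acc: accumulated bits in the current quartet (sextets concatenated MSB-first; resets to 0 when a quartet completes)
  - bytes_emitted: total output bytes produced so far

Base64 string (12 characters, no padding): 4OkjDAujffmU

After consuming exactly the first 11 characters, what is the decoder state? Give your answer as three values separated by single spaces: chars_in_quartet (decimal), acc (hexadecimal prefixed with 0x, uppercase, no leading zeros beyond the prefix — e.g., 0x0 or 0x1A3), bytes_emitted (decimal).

After char 0 ('4'=56): chars_in_quartet=1 acc=0x38 bytes_emitted=0
After char 1 ('O'=14): chars_in_quartet=2 acc=0xE0E bytes_emitted=0
After char 2 ('k'=36): chars_in_quartet=3 acc=0x383A4 bytes_emitted=0
After char 3 ('j'=35): chars_in_quartet=4 acc=0xE0E923 -> emit E0 E9 23, reset; bytes_emitted=3
After char 4 ('D'=3): chars_in_quartet=1 acc=0x3 bytes_emitted=3
After char 5 ('A'=0): chars_in_quartet=2 acc=0xC0 bytes_emitted=3
After char 6 ('u'=46): chars_in_quartet=3 acc=0x302E bytes_emitted=3
After char 7 ('j'=35): chars_in_quartet=4 acc=0xC0BA3 -> emit 0C 0B A3, reset; bytes_emitted=6
After char 8 ('f'=31): chars_in_quartet=1 acc=0x1F bytes_emitted=6
After char 9 ('f'=31): chars_in_quartet=2 acc=0x7DF bytes_emitted=6
After char 10 ('m'=38): chars_in_quartet=3 acc=0x1F7E6 bytes_emitted=6

Answer: 3 0x1F7E6 6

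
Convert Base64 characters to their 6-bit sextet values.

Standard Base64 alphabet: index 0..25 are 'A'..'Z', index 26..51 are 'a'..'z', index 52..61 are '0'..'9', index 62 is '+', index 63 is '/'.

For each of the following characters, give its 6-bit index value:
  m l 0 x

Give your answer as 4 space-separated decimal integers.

Answer: 38 37 52 49

Derivation:
'm': a..z range, 26 + ord('m') − ord('a') = 38
'l': a..z range, 26 + ord('l') − ord('a') = 37
'0': 0..9 range, 52 + ord('0') − ord('0') = 52
'x': a..z range, 26 + ord('x') − ord('a') = 49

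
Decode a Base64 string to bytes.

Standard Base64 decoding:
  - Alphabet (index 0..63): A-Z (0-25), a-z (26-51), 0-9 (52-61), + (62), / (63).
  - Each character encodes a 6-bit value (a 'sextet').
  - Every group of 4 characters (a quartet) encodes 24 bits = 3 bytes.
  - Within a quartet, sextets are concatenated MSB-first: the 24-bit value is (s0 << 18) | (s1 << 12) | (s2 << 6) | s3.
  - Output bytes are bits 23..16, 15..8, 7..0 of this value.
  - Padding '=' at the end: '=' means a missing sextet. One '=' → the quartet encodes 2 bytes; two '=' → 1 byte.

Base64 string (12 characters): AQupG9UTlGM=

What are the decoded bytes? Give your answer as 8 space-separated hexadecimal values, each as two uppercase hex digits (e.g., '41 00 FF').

Answer: 01 0B A9 1B D5 13 94 63

Derivation:
After char 0 ('A'=0): chars_in_quartet=1 acc=0x0 bytes_emitted=0
After char 1 ('Q'=16): chars_in_quartet=2 acc=0x10 bytes_emitted=0
After char 2 ('u'=46): chars_in_quartet=3 acc=0x42E bytes_emitted=0
After char 3 ('p'=41): chars_in_quartet=4 acc=0x10BA9 -> emit 01 0B A9, reset; bytes_emitted=3
After char 4 ('G'=6): chars_in_quartet=1 acc=0x6 bytes_emitted=3
After char 5 ('9'=61): chars_in_quartet=2 acc=0x1BD bytes_emitted=3
After char 6 ('U'=20): chars_in_quartet=3 acc=0x6F54 bytes_emitted=3
After char 7 ('T'=19): chars_in_quartet=4 acc=0x1BD513 -> emit 1B D5 13, reset; bytes_emitted=6
After char 8 ('l'=37): chars_in_quartet=1 acc=0x25 bytes_emitted=6
After char 9 ('G'=6): chars_in_quartet=2 acc=0x946 bytes_emitted=6
After char 10 ('M'=12): chars_in_quartet=3 acc=0x2518C bytes_emitted=6
Padding '=': partial quartet acc=0x2518C -> emit 94 63; bytes_emitted=8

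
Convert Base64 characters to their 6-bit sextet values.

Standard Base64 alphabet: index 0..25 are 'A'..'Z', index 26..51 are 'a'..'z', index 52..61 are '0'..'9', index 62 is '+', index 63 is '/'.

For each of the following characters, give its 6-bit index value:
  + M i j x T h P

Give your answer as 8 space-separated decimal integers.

'+': index 62
'M': A..Z range, ord('M') − ord('A') = 12
'i': a..z range, 26 + ord('i') − ord('a') = 34
'j': a..z range, 26 + ord('j') − ord('a') = 35
'x': a..z range, 26 + ord('x') − ord('a') = 49
'T': A..Z range, ord('T') − ord('A') = 19
'h': a..z range, 26 + ord('h') − ord('a') = 33
'P': A..Z range, ord('P') − ord('A') = 15

Answer: 62 12 34 35 49 19 33 15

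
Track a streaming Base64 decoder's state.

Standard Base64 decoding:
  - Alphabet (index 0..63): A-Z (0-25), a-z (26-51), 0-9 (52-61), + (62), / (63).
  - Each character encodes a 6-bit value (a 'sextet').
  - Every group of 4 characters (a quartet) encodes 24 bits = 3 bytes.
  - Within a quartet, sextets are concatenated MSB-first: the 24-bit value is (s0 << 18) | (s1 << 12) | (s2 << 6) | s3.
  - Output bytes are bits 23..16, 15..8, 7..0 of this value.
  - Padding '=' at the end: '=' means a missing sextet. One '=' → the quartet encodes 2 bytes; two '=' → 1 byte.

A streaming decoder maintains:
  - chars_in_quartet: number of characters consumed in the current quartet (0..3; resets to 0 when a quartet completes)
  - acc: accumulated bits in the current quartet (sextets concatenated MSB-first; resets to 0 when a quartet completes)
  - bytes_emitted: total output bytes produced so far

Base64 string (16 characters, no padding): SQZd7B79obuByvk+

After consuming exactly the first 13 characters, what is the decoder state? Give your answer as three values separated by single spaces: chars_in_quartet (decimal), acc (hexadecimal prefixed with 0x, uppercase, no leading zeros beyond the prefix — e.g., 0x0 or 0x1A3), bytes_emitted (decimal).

After char 0 ('S'=18): chars_in_quartet=1 acc=0x12 bytes_emitted=0
After char 1 ('Q'=16): chars_in_quartet=2 acc=0x490 bytes_emitted=0
After char 2 ('Z'=25): chars_in_quartet=3 acc=0x12419 bytes_emitted=0
After char 3 ('d'=29): chars_in_quartet=4 acc=0x49065D -> emit 49 06 5D, reset; bytes_emitted=3
After char 4 ('7'=59): chars_in_quartet=1 acc=0x3B bytes_emitted=3
After char 5 ('B'=1): chars_in_quartet=2 acc=0xEC1 bytes_emitted=3
After char 6 ('7'=59): chars_in_quartet=3 acc=0x3B07B bytes_emitted=3
After char 7 ('9'=61): chars_in_quartet=4 acc=0xEC1EFD -> emit EC 1E FD, reset; bytes_emitted=6
After char 8 ('o'=40): chars_in_quartet=1 acc=0x28 bytes_emitted=6
After char 9 ('b'=27): chars_in_quartet=2 acc=0xA1B bytes_emitted=6
After char 10 ('u'=46): chars_in_quartet=3 acc=0x286EE bytes_emitted=6
After char 11 ('B'=1): chars_in_quartet=4 acc=0xA1BB81 -> emit A1 BB 81, reset; bytes_emitted=9
After char 12 ('y'=50): chars_in_quartet=1 acc=0x32 bytes_emitted=9

Answer: 1 0x32 9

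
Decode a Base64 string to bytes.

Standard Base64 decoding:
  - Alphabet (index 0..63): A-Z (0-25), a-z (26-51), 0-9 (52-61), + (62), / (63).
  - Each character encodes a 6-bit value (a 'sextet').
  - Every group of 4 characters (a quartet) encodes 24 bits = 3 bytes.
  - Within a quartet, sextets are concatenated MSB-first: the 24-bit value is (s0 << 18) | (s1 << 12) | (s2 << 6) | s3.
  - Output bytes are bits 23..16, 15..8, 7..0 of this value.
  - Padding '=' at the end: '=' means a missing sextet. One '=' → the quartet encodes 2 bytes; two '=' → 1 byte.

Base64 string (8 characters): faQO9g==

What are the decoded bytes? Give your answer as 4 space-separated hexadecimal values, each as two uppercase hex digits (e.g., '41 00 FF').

After char 0 ('f'=31): chars_in_quartet=1 acc=0x1F bytes_emitted=0
After char 1 ('a'=26): chars_in_quartet=2 acc=0x7DA bytes_emitted=0
After char 2 ('Q'=16): chars_in_quartet=3 acc=0x1F690 bytes_emitted=0
After char 3 ('O'=14): chars_in_quartet=4 acc=0x7DA40E -> emit 7D A4 0E, reset; bytes_emitted=3
After char 4 ('9'=61): chars_in_quartet=1 acc=0x3D bytes_emitted=3
After char 5 ('g'=32): chars_in_quartet=2 acc=0xF60 bytes_emitted=3
Padding '==': partial quartet acc=0xF60 -> emit F6; bytes_emitted=4

Answer: 7D A4 0E F6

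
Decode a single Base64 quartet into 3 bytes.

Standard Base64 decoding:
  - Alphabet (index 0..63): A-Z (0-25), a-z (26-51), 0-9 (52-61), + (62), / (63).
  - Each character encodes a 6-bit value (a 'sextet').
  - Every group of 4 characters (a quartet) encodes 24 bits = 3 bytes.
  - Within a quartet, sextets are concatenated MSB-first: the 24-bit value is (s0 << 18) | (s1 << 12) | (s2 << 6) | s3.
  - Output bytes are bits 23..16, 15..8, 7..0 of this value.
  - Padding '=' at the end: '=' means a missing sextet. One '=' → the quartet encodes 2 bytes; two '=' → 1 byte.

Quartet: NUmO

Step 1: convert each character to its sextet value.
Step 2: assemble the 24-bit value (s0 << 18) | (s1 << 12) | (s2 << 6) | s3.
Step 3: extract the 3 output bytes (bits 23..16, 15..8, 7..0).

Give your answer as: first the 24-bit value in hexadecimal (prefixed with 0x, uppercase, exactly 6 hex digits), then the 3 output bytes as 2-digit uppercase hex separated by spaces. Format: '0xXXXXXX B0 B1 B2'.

Sextets: N=13, U=20, m=38, O=14
24-bit: (13<<18) | (20<<12) | (38<<6) | 14
      = 0x340000 | 0x014000 | 0x000980 | 0x00000E
      = 0x35498E
Bytes: (v>>16)&0xFF=35, (v>>8)&0xFF=49, v&0xFF=8E

Answer: 0x35498E 35 49 8E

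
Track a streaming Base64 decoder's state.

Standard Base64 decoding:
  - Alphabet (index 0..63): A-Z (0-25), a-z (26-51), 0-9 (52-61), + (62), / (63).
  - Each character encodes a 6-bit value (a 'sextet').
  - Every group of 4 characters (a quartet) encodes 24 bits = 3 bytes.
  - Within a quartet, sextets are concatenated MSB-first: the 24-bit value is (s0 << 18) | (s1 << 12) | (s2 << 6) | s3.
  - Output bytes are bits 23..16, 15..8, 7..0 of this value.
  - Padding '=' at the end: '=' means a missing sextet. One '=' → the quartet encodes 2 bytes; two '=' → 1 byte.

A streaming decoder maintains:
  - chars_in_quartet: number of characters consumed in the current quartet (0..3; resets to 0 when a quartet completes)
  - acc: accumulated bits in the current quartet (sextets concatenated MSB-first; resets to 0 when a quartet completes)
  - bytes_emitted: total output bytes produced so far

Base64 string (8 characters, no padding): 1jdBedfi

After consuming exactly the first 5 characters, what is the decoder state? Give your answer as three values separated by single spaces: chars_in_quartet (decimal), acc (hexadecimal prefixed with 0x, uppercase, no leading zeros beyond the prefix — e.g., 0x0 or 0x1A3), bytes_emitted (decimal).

Answer: 1 0x1E 3

Derivation:
After char 0 ('1'=53): chars_in_quartet=1 acc=0x35 bytes_emitted=0
After char 1 ('j'=35): chars_in_quartet=2 acc=0xD63 bytes_emitted=0
After char 2 ('d'=29): chars_in_quartet=3 acc=0x358DD bytes_emitted=0
After char 3 ('B'=1): chars_in_quartet=4 acc=0xD63741 -> emit D6 37 41, reset; bytes_emitted=3
After char 4 ('e'=30): chars_in_quartet=1 acc=0x1E bytes_emitted=3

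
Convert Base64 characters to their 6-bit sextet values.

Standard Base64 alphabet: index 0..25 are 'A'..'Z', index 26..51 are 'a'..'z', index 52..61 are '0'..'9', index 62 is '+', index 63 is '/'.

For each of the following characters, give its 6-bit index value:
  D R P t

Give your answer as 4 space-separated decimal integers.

Answer: 3 17 15 45

Derivation:
'D': A..Z range, ord('D') − ord('A') = 3
'R': A..Z range, ord('R') − ord('A') = 17
'P': A..Z range, ord('P') − ord('A') = 15
't': a..z range, 26 + ord('t') − ord('a') = 45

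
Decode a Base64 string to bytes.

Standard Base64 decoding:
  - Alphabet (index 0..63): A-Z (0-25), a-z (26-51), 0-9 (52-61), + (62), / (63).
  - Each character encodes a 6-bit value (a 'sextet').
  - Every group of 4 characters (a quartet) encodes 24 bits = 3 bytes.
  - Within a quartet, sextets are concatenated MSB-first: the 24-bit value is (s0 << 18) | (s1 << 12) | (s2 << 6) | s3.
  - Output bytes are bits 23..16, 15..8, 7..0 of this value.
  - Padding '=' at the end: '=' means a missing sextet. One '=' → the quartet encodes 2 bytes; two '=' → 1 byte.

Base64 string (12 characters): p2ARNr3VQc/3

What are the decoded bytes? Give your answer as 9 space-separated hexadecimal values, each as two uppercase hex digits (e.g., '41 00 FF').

Answer: A7 60 11 36 BD D5 41 CF F7

Derivation:
After char 0 ('p'=41): chars_in_quartet=1 acc=0x29 bytes_emitted=0
After char 1 ('2'=54): chars_in_quartet=2 acc=0xA76 bytes_emitted=0
After char 2 ('A'=0): chars_in_quartet=3 acc=0x29D80 bytes_emitted=0
After char 3 ('R'=17): chars_in_quartet=4 acc=0xA76011 -> emit A7 60 11, reset; bytes_emitted=3
After char 4 ('N'=13): chars_in_quartet=1 acc=0xD bytes_emitted=3
After char 5 ('r'=43): chars_in_quartet=2 acc=0x36B bytes_emitted=3
After char 6 ('3'=55): chars_in_quartet=3 acc=0xDAF7 bytes_emitted=3
After char 7 ('V'=21): chars_in_quartet=4 acc=0x36BDD5 -> emit 36 BD D5, reset; bytes_emitted=6
After char 8 ('Q'=16): chars_in_quartet=1 acc=0x10 bytes_emitted=6
After char 9 ('c'=28): chars_in_quartet=2 acc=0x41C bytes_emitted=6
After char 10 ('/'=63): chars_in_quartet=3 acc=0x1073F bytes_emitted=6
After char 11 ('3'=55): chars_in_quartet=4 acc=0x41CFF7 -> emit 41 CF F7, reset; bytes_emitted=9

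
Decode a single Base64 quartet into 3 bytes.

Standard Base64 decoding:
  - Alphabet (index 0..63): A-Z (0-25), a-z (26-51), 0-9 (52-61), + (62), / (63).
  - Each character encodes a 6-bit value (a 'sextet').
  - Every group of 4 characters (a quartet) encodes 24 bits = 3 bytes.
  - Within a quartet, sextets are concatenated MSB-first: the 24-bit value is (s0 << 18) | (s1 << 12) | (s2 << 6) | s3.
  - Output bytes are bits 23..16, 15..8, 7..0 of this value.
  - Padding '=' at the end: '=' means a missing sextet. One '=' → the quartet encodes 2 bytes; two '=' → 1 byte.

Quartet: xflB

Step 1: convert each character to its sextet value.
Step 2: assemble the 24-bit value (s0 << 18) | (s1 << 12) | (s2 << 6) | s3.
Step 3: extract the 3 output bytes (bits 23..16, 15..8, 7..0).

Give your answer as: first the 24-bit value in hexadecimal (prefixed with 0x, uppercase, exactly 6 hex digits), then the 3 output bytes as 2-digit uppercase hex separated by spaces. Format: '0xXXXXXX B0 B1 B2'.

Answer: 0xC5F941 C5 F9 41

Derivation:
Sextets: x=49, f=31, l=37, B=1
24-bit: (49<<18) | (31<<12) | (37<<6) | 1
      = 0xC40000 | 0x01F000 | 0x000940 | 0x000001
      = 0xC5F941
Bytes: (v>>16)&0xFF=C5, (v>>8)&0xFF=F9, v&0xFF=41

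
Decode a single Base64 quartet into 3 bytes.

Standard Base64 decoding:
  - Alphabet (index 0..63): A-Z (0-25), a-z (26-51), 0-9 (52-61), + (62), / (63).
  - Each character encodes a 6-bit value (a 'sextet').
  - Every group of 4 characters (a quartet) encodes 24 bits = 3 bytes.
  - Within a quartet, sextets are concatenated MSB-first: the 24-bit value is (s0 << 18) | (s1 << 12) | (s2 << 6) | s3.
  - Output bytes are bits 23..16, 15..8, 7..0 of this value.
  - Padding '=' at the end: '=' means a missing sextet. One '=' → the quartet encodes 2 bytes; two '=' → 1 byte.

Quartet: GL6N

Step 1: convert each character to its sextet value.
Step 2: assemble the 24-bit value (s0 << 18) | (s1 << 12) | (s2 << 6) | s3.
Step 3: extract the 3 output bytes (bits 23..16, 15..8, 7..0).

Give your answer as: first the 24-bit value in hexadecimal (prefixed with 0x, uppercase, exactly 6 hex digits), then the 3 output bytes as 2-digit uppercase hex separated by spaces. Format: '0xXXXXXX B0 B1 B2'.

Answer: 0x18BE8D 18 BE 8D

Derivation:
Sextets: G=6, L=11, 6=58, N=13
24-bit: (6<<18) | (11<<12) | (58<<6) | 13
      = 0x180000 | 0x00B000 | 0x000E80 | 0x00000D
      = 0x18BE8D
Bytes: (v>>16)&0xFF=18, (v>>8)&0xFF=BE, v&0xFF=8D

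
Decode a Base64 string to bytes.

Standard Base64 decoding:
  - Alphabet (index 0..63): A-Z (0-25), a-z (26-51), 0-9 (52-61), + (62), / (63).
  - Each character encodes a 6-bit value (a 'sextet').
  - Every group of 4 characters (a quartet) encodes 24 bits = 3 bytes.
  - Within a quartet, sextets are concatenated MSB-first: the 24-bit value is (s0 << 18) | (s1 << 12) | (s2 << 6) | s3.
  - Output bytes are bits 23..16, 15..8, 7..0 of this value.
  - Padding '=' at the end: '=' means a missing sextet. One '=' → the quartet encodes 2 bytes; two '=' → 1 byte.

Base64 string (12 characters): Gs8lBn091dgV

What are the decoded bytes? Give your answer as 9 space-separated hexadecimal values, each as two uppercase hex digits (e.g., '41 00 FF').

After char 0 ('G'=6): chars_in_quartet=1 acc=0x6 bytes_emitted=0
After char 1 ('s'=44): chars_in_quartet=2 acc=0x1AC bytes_emitted=0
After char 2 ('8'=60): chars_in_quartet=3 acc=0x6B3C bytes_emitted=0
After char 3 ('l'=37): chars_in_quartet=4 acc=0x1ACF25 -> emit 1A CF 25, reset; bytes_emitted=3
After char 4 ('B'=1): chars_in_quartet=1 acc=0x1 bytes_emitted=3
After char 5 ('n'=39): chars_in_quartet=2 acc=0x67 bytes_emitted=3
After char 6 ('0'=52): chars_in_quartet=3 acc=0x19F4 bytes_emitted=3
After char 7 ('9'=61): chars_in_quartet=4 acc=0x67D3D -> emit 06 7D 3D, reset; bytes_emitted=6
After char 8 ('1'=53): chars_in_quartet=1 acc=0x35 bytes_emitted=6
After char 9 ('d'=29): chars_in_quartet=2 acc=0xD5D bytes_emitted=6
After char 10 ('g'=32): chars_in_quartet=3 acc=0x35760 bytes_emitted=6
After char 11 ('V'=21): chars_in_quartet=4 acc=0xD5D815 -> emit D5 D8 15, reset; bytes_emitted=9

Answer: 1A CF 25 06 7D 3D D5 D8 15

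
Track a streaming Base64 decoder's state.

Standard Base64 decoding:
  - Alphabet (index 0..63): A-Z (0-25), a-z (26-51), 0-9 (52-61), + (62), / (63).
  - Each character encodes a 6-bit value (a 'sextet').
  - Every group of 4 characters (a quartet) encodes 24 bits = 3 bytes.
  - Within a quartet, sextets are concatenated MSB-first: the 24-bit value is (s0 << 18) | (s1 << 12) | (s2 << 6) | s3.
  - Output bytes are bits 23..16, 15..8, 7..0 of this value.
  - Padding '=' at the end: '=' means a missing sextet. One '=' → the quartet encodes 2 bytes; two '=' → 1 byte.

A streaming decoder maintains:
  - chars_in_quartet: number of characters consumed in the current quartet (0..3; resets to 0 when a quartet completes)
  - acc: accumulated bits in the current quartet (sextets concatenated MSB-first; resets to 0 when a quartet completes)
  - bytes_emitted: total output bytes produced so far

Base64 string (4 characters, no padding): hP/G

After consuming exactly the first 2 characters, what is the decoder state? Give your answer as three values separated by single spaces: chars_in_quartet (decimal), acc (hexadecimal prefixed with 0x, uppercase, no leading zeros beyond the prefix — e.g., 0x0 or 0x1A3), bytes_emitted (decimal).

Answer: 2 0x84F 0

Derivation:
After char 0 ('h'=33): chars_in_quartet=1 acc=0x21 bytes_emitted=0
After char 1 ('P'=15): chars_in_quartet=2 acc=0x84F bytes_emitted=0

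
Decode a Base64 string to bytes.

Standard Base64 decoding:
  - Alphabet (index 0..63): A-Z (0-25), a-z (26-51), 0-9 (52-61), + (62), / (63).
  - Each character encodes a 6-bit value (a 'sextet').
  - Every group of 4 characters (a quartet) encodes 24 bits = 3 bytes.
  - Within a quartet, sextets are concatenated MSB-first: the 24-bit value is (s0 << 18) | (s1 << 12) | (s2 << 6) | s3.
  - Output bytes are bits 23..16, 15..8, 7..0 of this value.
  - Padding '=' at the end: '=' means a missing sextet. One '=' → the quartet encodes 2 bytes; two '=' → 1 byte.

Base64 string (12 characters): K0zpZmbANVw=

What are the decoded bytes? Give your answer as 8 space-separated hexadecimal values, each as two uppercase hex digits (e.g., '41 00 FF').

Answer: 2B 4C E9 66 66 C0 35 5C

Derivation:
After char 0 ('K'=10): chars_in_quartet=1 acc=0xA bytes_emitted=0
After char 1 ('0'=52): chars_in_quartet=2 acc=0x2B4 bytes_emitted=0
After char 2 ('z'=51): chars_in_quartet=3 acc=0xAD33 bytes_emitted=0
After char 3 ('p'=41): chars_in_quartet=4 acc=0x2B4CE9 -> emit 2B 4C E9, reset; bytes_emitted=3
After char 4 ('Z'=25): chars_in_quartet=1 acc=0x19 bytes_emitted=3
After char 5 ('m'=38): chars_in_quartet=2 acc=0x666 bytes_emitted=3
After char 6 ('b'=27): chars_in_quartet=3 acc=0x1999B bytes_emitted=3
After char 7 ('A'=0): chars_in_quartet=4 acc=0x6666C0 -> emit 66 66 C0, reset; bytes_emitted=6
After char 8 ('N'=13): chars_in_quartet=1 acc=0xD bytes_emitted=6
After char 9 ('V'=21): chars_in_quartet=2 acc=0x355 bytes_emitted=6
After char 10 ('w'=48): chars_in_quartet=3 acc=0xD570 bytes_emitted=6
Padding '=': partial quartet acc=0xD570 -> emit 35 5C; bytes_emitted=8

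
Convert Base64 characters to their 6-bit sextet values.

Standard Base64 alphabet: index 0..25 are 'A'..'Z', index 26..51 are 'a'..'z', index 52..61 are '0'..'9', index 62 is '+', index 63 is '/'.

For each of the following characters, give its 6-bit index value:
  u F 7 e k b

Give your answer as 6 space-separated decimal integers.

'u': a..z range, 26 + ord('u') − ord('a') = 46
'F': A..Z range, ord('F') − ord('A') = 5
'7': 0..9 range, 52 + ord('7') − ord('0') = 59
'e': a..z range, 26 + ord('e') − ord('a') = 30
'k': a..z range, 26 + ord('k') − ord('a') = 36
'b': a..z range, 26 + ord('b') − ord('a') = 27

Answer: 46 5 59 30 36 27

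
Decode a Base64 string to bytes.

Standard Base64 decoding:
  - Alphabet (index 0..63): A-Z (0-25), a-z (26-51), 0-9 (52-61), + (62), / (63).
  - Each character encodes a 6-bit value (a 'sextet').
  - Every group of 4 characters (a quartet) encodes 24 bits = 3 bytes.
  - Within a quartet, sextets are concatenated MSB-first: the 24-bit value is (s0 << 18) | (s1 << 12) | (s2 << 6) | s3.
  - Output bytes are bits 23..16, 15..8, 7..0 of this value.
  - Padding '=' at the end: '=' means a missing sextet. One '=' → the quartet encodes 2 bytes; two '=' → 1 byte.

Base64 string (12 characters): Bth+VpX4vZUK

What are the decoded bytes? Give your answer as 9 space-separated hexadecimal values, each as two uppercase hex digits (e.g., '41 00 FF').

Answer: 06 D8 7E 56 95 F8 BD 95 0A

Derivation:
After char 0 ('B'=1): chars_in_quartet=1 acc=0x1 bytes_emitted=0
After char 1 ('t'=45): chars_in_quartet=2 acc=0x6D bytes_emitted=0
After char 2 ('h'=33): chars_in_quartet=3 acc=0x1B61 bytes_emitted=0
After char 3 ('+'=62): chars_in_quartet=4 acc=0x6D87E -> emit 06 D8 7E, reset; bytes_emitted=3
After char 4 ('V'=21): chars_in_quartet=1 acc=0x15 bytes_emitted=3
After char 5 ('p'=41): chars_in_quartet=2 acc=0x569 bytes_emitted=3
After char 6 ('X'=23): chars_in_quartet=3 acc=0x15A57 bytes_emitted=3
After char 7 ('4'=56): chars_in_quartet=4 acc=0x5695F8 -> emit 56 95 F8, reset; bytes_emitted=6
After char 8 ('v'=47): chars_in_quartet=1 acc=0x2F bytes_emitted=6
After char 9 ('Z'=25): chars_in_quartet=2 acc=0xBD9 bytes_emitted=6
After char 10 ('U'=20): chars_in_quartet=3 acc=0x2F654 bytes_emitted=6
After char 11 ('K'=10): chars_in_quartet=4 acc=0xBD950A -> emit BD 95 0A, reset; bytes_emitted=9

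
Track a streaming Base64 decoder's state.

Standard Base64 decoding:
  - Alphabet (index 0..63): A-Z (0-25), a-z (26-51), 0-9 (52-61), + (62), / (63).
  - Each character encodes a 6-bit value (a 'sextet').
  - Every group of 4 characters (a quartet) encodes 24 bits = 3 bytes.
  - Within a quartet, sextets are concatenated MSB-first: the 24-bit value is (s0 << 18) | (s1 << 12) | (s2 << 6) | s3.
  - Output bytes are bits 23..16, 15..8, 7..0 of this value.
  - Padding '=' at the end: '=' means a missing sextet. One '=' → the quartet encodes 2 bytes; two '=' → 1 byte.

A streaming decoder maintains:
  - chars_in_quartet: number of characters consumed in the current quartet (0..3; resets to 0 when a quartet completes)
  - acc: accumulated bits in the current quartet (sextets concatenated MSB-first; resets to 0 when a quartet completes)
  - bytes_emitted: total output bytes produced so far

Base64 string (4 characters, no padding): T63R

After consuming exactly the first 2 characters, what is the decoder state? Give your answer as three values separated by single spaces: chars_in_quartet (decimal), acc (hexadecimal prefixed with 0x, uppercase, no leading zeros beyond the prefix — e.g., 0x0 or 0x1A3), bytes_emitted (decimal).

After char 0 ('T'=19): chars_in_quartet=1 acc=0x13 bytes_emitted=0
After char 1 ('6'=58): chars_in_quartet=2 acc=0x4FA bytes_emitted=0

Answer: 2 0x4FA 0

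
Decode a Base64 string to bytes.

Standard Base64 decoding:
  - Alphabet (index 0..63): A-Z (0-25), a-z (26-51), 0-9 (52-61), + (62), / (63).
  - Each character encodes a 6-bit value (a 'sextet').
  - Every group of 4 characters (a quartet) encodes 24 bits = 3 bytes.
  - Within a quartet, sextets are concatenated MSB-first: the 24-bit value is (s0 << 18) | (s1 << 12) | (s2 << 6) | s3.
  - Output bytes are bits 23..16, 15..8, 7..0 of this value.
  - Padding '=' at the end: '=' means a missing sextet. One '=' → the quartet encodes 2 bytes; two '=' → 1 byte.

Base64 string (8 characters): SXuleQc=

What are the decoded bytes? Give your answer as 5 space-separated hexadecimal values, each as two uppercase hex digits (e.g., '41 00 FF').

After char 0 ('S'=18): chars_in_quartet=1 acc=0x12 bytes_emitted=0
After char 1 ('X'=23): chars_in_quartet=2 acc=0x497 bytes_emitted=0
After char 2 ('u'=46): chars_in_quartet=3 acc=0x125EE bytes_emitted=0
After char 3 ('l'=37): chars_in_quartet=4 acc=0x497BA5 -> emit 49 7B A5, reset; bytes_emitted=3
After char 4 ('e'=30): chars_in_quartet=1 acc=0x1E bytes_emitted=3
After char 5 ('Q'=16): chars_in_quartet=2 acc=0x790 bytes_emitted=3
After char 6 ('c'=28): chars_in_quartet=3 acc=0x1E41C bytes_emitted=3
Padding '=': partial quartet acc=0x1E41C -> emit 79 07; bytes_emitted=5

Answer: 49 7B A5 79 07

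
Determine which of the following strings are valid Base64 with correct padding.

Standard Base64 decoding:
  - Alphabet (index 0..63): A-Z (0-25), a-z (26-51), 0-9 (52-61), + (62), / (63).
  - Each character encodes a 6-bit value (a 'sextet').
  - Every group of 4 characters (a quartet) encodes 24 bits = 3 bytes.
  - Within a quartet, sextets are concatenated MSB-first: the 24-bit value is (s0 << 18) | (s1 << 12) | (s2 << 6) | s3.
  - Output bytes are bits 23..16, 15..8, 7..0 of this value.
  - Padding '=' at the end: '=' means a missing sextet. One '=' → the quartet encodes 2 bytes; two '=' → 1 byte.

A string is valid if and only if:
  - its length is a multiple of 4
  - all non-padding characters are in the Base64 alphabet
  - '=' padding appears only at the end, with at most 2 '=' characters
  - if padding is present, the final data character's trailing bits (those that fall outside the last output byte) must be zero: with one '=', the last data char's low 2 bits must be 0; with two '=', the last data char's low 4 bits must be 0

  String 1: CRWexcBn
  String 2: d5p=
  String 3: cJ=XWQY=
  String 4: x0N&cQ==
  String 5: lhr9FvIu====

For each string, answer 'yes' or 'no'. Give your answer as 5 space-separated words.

String 1: 'CRWexcBn' → valid
String 2: 'd5p=' → invalid (bad trailing bits)
String 3: 'cJ=XWQY=' → invalid (bad char(s): ['=']; '=' in middle)
String 4: 'x0N&cQ==' → invalid (bad char(s): ['&'])
String 5: 'lhr9FvIu====' → invalid (4 pad chars (max 2))

Answer: yes no no no no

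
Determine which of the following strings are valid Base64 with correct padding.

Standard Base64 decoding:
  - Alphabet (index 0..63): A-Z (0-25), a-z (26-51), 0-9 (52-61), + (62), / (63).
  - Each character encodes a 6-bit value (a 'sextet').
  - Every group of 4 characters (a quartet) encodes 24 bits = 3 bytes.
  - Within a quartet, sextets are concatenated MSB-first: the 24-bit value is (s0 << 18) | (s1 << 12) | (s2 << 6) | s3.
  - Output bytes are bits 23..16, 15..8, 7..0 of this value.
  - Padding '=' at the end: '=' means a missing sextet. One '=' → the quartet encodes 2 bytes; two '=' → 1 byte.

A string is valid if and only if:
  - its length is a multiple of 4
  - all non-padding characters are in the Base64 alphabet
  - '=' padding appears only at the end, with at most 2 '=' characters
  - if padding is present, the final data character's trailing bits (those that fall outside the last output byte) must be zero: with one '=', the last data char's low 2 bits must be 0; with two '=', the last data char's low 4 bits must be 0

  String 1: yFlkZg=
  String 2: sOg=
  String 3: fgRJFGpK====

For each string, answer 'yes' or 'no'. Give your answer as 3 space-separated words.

String 1: 'yFlkZg=' → invalid (len=7 not mult of 4)
String 2: 'sOg=' → valid
String 3: 'fgRJFGpK====' → invalid (4 pad chars (max 2))

Answer: no yes no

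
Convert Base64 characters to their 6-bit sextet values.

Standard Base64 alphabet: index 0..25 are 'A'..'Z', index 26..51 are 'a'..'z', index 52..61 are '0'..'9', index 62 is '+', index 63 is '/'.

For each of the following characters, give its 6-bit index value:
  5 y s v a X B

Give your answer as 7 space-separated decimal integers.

Answer: 57 50 44 47 26 23 1

Derivation:
'5': 0..9 range, 52 + ord('5') − ord('0') = 57
'y': a..z range, 26 + ord('y') − ord('a') = 50
's': a..z range, 26 + ord('s') − ord('a') = 44
'v': a..z range, 26 + ord('v') − ord('a') = 47
'a': a..z range, 26 + ord('a') − ord('a') = 26
'X': A..Z range, ord('X') − ord('A') = 23
'B': A..Z range, ord('B') − ord('A') = 1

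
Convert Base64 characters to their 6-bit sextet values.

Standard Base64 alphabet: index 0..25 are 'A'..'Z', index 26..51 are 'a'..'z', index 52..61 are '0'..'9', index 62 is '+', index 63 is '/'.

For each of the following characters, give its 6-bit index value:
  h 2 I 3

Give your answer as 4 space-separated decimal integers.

Answer: 33 54 8 55

Derivation:
'h': a..z range, 26 + ord('h') − ord('a') = 33
'2': 0..9 range, 52 + ord('2') − ord('0') = 54
'I': A..Z range, ord('I') − ord('A') = 8
'3': 0..9 range, 52 + ord('3') − ord('0') = 55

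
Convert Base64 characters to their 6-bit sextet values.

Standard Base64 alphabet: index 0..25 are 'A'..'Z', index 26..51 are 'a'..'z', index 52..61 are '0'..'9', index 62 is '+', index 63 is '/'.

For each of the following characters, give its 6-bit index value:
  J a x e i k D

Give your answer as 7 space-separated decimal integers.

'J': A..Z range, ord('J') − ord('A') = 9
'a': a..z range, 26 + ord('a') − ord('a') = 26
'x': a..z range, 26 + ord('x') − ord('a') = 49
'e': a..z range, 26 + ord('e') − ord('a') = 30
'i': a..z range, 26 + ord('i') − ord('a') = 34
'k': a..z range, 26 + ord('k') − ord('a') = 36
'D': A..Z range, ord('D') − ord('A') = 3

Answer: 9 26 49 30 34 36 3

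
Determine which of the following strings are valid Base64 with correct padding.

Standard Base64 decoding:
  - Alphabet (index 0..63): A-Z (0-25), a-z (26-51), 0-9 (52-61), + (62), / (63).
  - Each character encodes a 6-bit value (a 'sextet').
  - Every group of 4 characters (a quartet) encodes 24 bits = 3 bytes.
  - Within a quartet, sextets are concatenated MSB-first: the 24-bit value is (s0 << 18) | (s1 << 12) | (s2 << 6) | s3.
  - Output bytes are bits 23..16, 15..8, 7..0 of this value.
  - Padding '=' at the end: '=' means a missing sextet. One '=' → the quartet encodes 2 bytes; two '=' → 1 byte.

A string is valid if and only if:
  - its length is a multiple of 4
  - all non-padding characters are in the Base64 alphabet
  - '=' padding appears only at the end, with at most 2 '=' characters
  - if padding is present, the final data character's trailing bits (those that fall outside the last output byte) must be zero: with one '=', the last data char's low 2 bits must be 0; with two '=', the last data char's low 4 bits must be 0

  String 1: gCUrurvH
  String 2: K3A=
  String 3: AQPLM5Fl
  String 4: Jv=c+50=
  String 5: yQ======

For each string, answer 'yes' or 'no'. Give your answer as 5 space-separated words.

String 1: 'gCUrurvH' → valid
String 2: 'K3A=' → valid
String 3: 'AQPLM5Fl' → valid
String 4: 'Jv=c+50=' → invalid (bad char(s): ['=']; '=' in middle)
String 5: 'yQ======' → invalid (6 pad chars (max 2))

Answer: yes yes yes no no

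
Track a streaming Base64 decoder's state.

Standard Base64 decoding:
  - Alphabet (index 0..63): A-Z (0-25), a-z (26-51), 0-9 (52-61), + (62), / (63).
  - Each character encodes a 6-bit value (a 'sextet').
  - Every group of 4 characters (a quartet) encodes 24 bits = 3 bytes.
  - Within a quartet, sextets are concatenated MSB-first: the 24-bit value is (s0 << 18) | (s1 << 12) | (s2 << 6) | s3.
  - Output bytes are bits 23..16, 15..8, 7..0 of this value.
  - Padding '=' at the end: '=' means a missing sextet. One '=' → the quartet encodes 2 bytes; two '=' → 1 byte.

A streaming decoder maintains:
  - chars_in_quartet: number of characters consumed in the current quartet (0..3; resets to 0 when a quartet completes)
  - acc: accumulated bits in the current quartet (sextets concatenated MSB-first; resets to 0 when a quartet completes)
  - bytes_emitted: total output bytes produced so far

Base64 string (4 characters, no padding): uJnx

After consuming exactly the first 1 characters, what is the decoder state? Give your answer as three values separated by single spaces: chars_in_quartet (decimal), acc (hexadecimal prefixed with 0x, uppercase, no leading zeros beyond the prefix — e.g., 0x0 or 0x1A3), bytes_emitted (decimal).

After char 0 ('u'=46): chars_in_quartet=1 acc=0x2E bytes_emitted=0

Answer: 1 0x2E 0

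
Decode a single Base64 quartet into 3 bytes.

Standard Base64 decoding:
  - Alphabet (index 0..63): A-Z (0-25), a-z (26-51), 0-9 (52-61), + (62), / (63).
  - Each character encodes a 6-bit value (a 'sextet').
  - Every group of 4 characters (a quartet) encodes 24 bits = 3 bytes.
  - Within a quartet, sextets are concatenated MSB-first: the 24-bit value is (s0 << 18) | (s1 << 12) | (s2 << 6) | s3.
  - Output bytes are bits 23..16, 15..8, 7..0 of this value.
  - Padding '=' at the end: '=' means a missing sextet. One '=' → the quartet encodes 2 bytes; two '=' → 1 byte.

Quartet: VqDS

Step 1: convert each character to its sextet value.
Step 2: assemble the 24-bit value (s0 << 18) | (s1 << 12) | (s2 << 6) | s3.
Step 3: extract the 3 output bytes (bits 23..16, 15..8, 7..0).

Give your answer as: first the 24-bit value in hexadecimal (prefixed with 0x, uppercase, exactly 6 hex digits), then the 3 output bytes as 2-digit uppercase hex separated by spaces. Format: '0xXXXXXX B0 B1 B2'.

Sextets: V=21, q=42, D=3, S=18
24-bit: (21<<18) | (42<<12) | (3<<6) | 18
      = 0x540000 | 0x02A000 | 0x0000C0 | 0x000012
      = 0x56A0D2
Bytes: (v>>16)&0xFF=56, (v>>8)&0xFF=A0, v&0xFF=D2

Answer: 0x56A0D2 56 A0 D2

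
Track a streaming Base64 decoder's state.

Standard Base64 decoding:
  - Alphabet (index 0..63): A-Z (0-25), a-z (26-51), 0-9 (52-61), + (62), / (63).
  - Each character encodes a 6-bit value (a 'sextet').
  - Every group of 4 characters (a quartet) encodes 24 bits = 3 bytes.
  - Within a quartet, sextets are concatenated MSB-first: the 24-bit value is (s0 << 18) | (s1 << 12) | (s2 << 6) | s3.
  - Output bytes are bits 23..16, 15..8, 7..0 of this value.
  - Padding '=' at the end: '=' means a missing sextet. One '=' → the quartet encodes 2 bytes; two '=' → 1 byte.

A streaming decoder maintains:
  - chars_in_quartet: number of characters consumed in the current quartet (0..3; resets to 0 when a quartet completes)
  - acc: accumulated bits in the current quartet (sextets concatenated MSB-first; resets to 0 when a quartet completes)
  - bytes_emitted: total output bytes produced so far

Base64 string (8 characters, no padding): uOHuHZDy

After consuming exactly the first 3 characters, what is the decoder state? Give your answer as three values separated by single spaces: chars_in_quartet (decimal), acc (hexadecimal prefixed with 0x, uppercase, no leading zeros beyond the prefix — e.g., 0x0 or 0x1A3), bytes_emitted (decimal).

After char 0 ('u'=46): chars_in_quartet=1 acc=0x2E bytes_emitted=0
After char 1 ('O'=14): chars_in_quartet=2 acc=0xB8E bytes_emitted=0
After char 2 ('H'=7): chars_in_quartet=3 acc=0x2E387 bytes_emitted=0

Answer: 3 0x2E387 0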